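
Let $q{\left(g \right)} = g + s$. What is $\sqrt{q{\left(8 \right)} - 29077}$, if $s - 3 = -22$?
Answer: $12 i \sqrt{202} \approx 170.55 i$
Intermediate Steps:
$s = -19$ ($s = 3 - 22 = -19$)
$q{\left(g \right)} = -19 + g$ ($q{\left(g \right)} = g - 19 = -19 + g$)
$\sqrt{q{\left(8 \right)} - 29077} = \sqrt{\left(-19 + 8\right) - 29077} = \sqrt{-11 - 29077} = \sqrt{-29088} = 12 i \sqrt{202}$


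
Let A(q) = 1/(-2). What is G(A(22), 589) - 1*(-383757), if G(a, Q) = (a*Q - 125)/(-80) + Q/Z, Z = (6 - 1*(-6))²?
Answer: 552623521/1440 ≈ 3.8377e+5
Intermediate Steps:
Z = 144 (Z = (6 + 6)² = 12² = 144)
A(q) = -½
G(a, Q) = 25/16 + Q/144 - Q*a/80 (G(a, Q) = (a*Q - 125)/(-80) + Q/144 = (Q*a - 125)*(-1/80) + Q*(1/144) = (-125 + Q*a)*(-1/80) + Q/144 = (25/16 - Q*a/80) + Q/144 = 25/16 + Q/144 - Q*a/80)
G(A(22), 589) - 1*(-383757) = (25/16 + (1/144)*589 - 1/80*589*(-½)) - 1*(-383757) = (25/16 + 589/144 + 589/160) + 383757 = 13441/1440 + 383757 = 552623521/1440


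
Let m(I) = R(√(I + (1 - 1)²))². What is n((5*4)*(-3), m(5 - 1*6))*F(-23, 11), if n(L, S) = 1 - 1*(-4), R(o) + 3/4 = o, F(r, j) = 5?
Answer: 25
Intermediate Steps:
R(o) = -¾ + o
m(I) = (-¾ + √I)² (m(I) = (-¾ + √(I + (1 - 1)²))² = (-¾ + √(I + 0²))² = (-¾ + √(I + 0))² = (-¾ + √I)²)
n(L, S) = 5 (n(L, S) = 1 + 4 = 5)
n((5*4)*(-3), m(5 - 1*6))*F(-23, 11) = 5*5 = 25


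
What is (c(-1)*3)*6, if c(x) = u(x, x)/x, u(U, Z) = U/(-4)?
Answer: -9/2 ≈ -4.5000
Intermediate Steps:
u(U, Z) = -U/4 (u(U, Z) = U*(-¼) = -U/4)
c(x) = -¼ (c(x) = (-x/4)/x = -¼)
(c(-1)*3)*6 = -¼*3*6 = -¾*6 = -9/2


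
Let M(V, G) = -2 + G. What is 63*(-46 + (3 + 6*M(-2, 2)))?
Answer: -2709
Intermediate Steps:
63*(-46 + (3 + 6*M(-2, 2))) = 63*(-46 + (3 + 6*(-2 + 2))) = 63*(-46 + (3 + 6*0)) = 63*(-46 + (3 + 0)) = 63*(-46 + 3) = 63*(-43) = -2709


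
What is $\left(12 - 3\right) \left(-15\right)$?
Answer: $-135$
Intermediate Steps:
$\left(12 - 3\right) \left(-15\right) = 9 \left(-15\right) = -135$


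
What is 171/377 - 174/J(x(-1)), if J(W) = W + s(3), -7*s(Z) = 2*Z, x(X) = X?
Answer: 35493/377 ≈ 94.146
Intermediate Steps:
s(Z) = -2*Z/7
J(W) = -6/7 + W (J(W) = W - 2/7*3 = W - 6/7 = -6/7 + W)
171/377 - 174/J(x(-1)) = 171/377 - 174/(-6/7 - 1) = 171*(1/377) - 174/(-13/7) = 171/377 - 174*(-7/13) = 171/377 + 1218/13 = 35493/377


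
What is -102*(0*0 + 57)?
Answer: -5814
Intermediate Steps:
-102*(0*0 + 57) = -102*(0 + 57) = -102*57 = -5814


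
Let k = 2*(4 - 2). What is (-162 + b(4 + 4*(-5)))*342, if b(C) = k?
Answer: -54036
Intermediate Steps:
k = 4 (k = 2*2 = 4)
b(C) = 4
(-162 + b(4 + 4*(-5)))*342 = (-162 + 4)*342 = -158*342 = -54036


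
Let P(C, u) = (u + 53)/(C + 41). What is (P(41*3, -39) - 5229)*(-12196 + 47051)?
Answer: -14944813205/82 ≈ -1.8225e+8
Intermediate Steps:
P(C, u) = (53 + u)/(41 + C)
(P(41*3, -39) - 5229)*(-12196 + 47051) = ((53 - 39)/(41 + 41*3) - 5229)*(-12196 + 47051) = (14/(41 + 123) - 5229)*34855 = (14/164 - 5229)*34855 = ((1/164)*14 - 5229)*34855 = (7/82 - 5229)*34855 = -428771/82*34855 = -14944813205/82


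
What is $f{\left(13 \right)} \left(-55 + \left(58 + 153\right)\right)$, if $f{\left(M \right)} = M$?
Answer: $2028$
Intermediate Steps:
$f{\left(13 \right)} \left(-55 + \left(58 + 153\right)\right) = 13 \left(-55 + \left(58 + 153\right)\right) = 13 \left(-55 + 211\right) = 13 \cdot 156 = 2028$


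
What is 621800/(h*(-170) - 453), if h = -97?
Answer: 621800/16037 ≈ 38.773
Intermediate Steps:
621800/(h*(-170) - 453) = 621800/(-97*(-170) - 453) = 621800/(16490 - 453) = 621800/16037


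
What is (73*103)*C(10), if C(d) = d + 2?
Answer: 90228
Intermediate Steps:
C(d) = 2 + d
(73*103)*C(10) = (73*103)*(2 + 10) = 7519*12 = 90228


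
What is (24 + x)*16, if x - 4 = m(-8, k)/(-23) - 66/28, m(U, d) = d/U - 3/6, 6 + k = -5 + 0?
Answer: 65958/161 ≈ 409.68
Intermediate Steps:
k = -11 (k = -6 + (-5 + 0) = -6 - 5 = -11)
m(U, d) = -½ + d/U (m(U, d) = d/U - 3*⅙ = d/U - ½ = -½ + d/U)
x = 2067/1288 (x = 4 + (((-11 - ½*(-8))/(-8))/(-23) - 66/28) = 4 + (-(-11 + 4)/8*(-1/23) - 66*1/28) = 4 + (-⅛*(-7)*(-1/23) - 33/14) = 4 + ((7/8)*(-1/23) - 33/14) = 4 + (-7/184 - 33/14) = 4 - 3085/1288 = 2067/1288 ≈ 1.6048)
(24 + x)*16 = (24 + 2067/1288)*16 = (32979/1288)*16 = 65958/161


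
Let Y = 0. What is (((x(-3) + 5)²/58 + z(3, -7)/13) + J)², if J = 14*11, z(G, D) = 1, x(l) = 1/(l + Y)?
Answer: 274635739249/11512449 ≈ 23856.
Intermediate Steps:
x(l) = 1/l (x(l) = 1/(l + 0) = 1/l)
J = 154
(((x(-3) + 5)²/58 + z(3, -7)/13) + J)² = (((1/(-3) + 5)²/58 + 1/13) + 154)² = (((-⅓ + 5)²*(1/58) + 1*(1/13)) + 154)² = (((14/3)²*(1/58) + 1/13) + 154)² = (((196/9)*(1/58) + 1/13) + 154)² = ((98/261 + 1/13) + 154)² = (1535/3393 + 154)² = (524057/3393)² = 274635739249/11512449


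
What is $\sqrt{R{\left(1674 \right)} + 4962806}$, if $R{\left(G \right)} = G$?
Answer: $8 \sqrt{77570} \approx 2228.1$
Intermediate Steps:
$\sqrt{R{\left(1674 \right)} + 4962806} = \sqrt{1674 + 4962806} = \sqrt{4964480} = 8 \sqrt{77570}$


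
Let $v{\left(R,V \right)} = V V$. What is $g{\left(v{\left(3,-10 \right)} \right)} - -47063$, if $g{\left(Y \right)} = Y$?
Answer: $47163$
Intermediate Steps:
$v{\left(R,V \right)} = V^{2}$
$g{\left(v{\left(3,-10 \right)} \right)} - -47063 = \left(-10\right)^{2} - -47063 = 100 + 47063 = 47163$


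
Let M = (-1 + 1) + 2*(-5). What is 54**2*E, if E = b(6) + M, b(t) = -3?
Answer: -37908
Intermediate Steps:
M = -10 (M = 0 - 10 = -10)
E = -13 (E = -3 - 10 = -13)
54**2*E = 54**2*(-13) = 2916*(-13) = -37908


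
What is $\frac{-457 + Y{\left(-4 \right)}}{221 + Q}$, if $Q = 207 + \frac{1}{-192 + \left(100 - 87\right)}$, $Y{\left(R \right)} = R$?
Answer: $- \frac{82519}{76611} \approx -1.0771$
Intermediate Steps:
$Q = \frac{37052}{179}$ ($Q = 207 + \frac{1}{-192 + 13} = 207 + \frac{1}{-179} = 207 - \frac{1}{179} = \frac{37052}{179} \approx 206.99$)
$\frac{-457 + Y{\left(-4 \right)}}{221 + Q} = \frac{-457 - 4}{221 + \frac{37052}{179}} = - \frac{461}{\frac{76611}{179}} = \left(-461\right) \frac{179}{76611} = - \frac{82519}{76611}$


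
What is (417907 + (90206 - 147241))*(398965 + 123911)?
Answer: 188691307872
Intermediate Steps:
(417907 + (90206 - 147241))*(398965 + 123911) = (417907 - 57035)*522876 = 360872*522876 = 188691307872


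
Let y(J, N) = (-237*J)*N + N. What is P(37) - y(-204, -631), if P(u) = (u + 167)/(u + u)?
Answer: 1128804205/37 ≈ 3.0508e+7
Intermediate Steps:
y(J, N) = N - 237*J*N (y(J, N) = -237*J*N + N = N - 237*J*N)
P(u) = (167 + u)/(2*u) (P(u) = (167 + u)/((2*u)) = (167 + u)*(1/(2*u)) = (167 + u)/(2*u))
P(37) - y(-204, -631) = (1/2)*(167 + 37)/37 - (-631)*(1 - 237*(-204)) = (1/2)*(1/37)*204 - (-631)*(1 + 48348) = 102/37 - (-631)*48349 = 102/37 - 1*(-30508219) = 102/37 + 30508219 = 1128804205/37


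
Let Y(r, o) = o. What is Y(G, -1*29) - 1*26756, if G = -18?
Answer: -26785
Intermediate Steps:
Y(G, -1*29) - 1*26756 = -1*29 - 1*26756 = -29 - 26756 = -26785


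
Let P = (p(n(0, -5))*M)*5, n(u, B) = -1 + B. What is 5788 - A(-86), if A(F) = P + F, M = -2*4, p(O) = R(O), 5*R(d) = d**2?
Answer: 6162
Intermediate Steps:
R(d) = d**2/5
p(O) = O**2/5
M = -8
P = -288 (P = (((-1 - 5)**2/5)*(-8))*5 = (((1/5)*(-6)**2)*(-8))*5 = (((1/5)*36)*(-8))*5 = ((36/5)*(-8))*5 = -288/5*5 = -288)
A(F) = -288 + F
5788 - A(-86) = 5788 - (-288 - 86) = 5788 - 1*(-374) = 5788 + 374 = 6162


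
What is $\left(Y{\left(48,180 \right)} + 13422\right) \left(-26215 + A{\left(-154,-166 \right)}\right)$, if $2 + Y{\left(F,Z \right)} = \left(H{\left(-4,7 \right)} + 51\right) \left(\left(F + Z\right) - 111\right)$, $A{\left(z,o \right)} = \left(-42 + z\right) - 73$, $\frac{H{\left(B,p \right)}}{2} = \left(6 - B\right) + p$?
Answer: $-618798660$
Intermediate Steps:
$H{\left(B,p \right)} = 12 - 2 B + 2 p$ ($H{\left(B,p \right)} = 2 \left(\left(6 - B\right) + p\right) = 2 \left(6 + p - B\right) = 12 - 2 B + 2 p$)
$A{\left(z,o \right)} = -115 + z$
$Y{\left(F,Z \right)} = -9437 + 85 F + 85 Z$ ($Y{\left(F,Z \right)} = -2 + \left(\left(12 - -8 + 2 \cdot 7\right) + 51\right) \left(\left(F + Z\right) - 111\right) = -2 + \left(\left(12 + 8 + 14\right) + 51\right) \left(-111 + F + Z\right) = -2 + \left(34 + 51\right) \left(-111 + F + Z\right) = -2 + 85 \left(-111 + F + Z\right) = -2 + \left(-9435 + 85 F + 85 Z\right) = -9437 + 85 F + 85 Z$)
$\left(Y{\left(48,180 \right)} + 13422\right) \left(-26215 + A{\left(-154,-166 \right)}\right) = \left(\left(-9437 + 85 \cdot 48 + 85 \cdot 180\right) + 13422\right) \left(-26215 - 269\right) = \left(\left(-9437 + 4080 + 15300\right) + 13422\right) \left(-26215 - 269\right) = \left(9943 + 13422\right) \left(-26484\right) = 23365 \left(-26484\right) = -618798660$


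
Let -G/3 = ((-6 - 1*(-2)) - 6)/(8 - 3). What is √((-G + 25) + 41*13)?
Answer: 2*√138 ≈ 23.495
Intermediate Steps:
G = 6 (G = -3*((-6 - 1*(-2)) - 6)/(8 - 3) = -3*((-6 + 2) - 6)/5 = -3*(-4 - 6)/5 = -(-30)/5 = -3*(-2) = 6)
√((-G + 25) + 41*13) = √((-1*6 + 25) + 41*13) = √((-6 + 25) + 533) = √(19 + 533) = √552 = 2*√138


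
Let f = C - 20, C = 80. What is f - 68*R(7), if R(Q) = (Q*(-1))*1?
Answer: 536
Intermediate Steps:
f = 60 (f = 80 - 20 = 60)
R(Q) = -Q (R(Q) = -Q*1 = -Q)
f - 68*R(7) = 60 - (-68)*7 = 60 - 68*(-7) = 60 + 476 = 536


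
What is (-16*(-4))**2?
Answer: 4096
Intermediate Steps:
(-16*(-4))**2 = 64**2 = 4096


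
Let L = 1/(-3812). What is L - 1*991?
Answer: -3777693/3812 ≈ -991.00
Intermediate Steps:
L = -1/3812 ≈ -0.00026233
L - 1*991 = -1/3812 - 1*991 = -1/3812 - 991 = -3777693/3812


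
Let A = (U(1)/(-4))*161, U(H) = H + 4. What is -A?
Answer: 805/4 ≈ 201.25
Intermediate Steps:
U(H) = 4 + H
A = -805/4 (A = ((4 + 1)/(-4))*161 = -¼*5*161 = -5/4*161 = -805/4 ≈ -201.25)
-A = -1*(-805/4) = 805/4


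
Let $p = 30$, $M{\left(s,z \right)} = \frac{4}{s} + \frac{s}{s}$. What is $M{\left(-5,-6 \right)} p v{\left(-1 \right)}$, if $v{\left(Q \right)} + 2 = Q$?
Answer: $-18$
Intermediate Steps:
$v{\left(Q \right)} = -2 + Q$
$M{\left(s,z \right)} = 1 + \frac{4}{s}$ ($M{\left(s,z \right)} = \frac{4}{s} + 1 = 1 + \frac{4}{s}$)
$M{\left(-5,-6 \right)} p v{\left(-1 \right)} = \frac{4 - 5}{-5} \cdot 30 \left(-2 - 1\right) = \left(- \frac{1}{5}\right) \left(-1\right) 30 \left(-3\right) = \frac{1}{5} \cdot 30 \left(-3\right) = 6 \left(-3\right) = -18$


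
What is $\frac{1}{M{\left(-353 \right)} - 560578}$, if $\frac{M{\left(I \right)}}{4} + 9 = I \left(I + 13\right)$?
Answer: $- \frac{1}{80534} \approx -1.2417 \cdot 10^{-5}$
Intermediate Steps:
$M{\left(I \right)} = -36 + 4 I \left(13 + I\right)$ ($M{\left(I \right)} = -36 + 4 I \left(I + 13\right) = -36 + 4 I \left(13 + I\right)$)
$\frac{1}{M{\left(-353 \right)} - 560578} = \frac{1}{\left(-36 + 4 \left(-353\right)^{2} + 52 \left(-353\right)\right) - 560578} = \frac{1}{\left(-36 + 4 \cdot 124609 - 18356\right) - 560578} = \frac{1}{\left(-36 + 498436 - 18356\right) - 560578} = \frac{1}{480044 - 560578} = \frac{1}{-80534} = - \frac{1}{80534}$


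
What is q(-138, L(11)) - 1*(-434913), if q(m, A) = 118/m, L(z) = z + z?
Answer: 30008938/69 ≈ 4.3491e+5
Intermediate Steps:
L(z) = 2*z
q(-138, L(11)) - 1*(-434913) = 118/(-138) - 1*(-434913) = 118*(-1/138) + 434913 = -59/69 + 434913 = 30008938/69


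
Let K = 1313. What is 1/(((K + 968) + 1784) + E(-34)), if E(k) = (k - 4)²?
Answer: 1/5509 ≈ 0.00018152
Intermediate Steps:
E(k) = (-4 + k)²
1/(((K + 968) + 1784) + E(-34)) = 1/(((1313 + 968) + 1784) + (-4 - 34)²) = 1/((2281 + 1784) + (-38)²) = 1/(4065 + 1444) = 1/5509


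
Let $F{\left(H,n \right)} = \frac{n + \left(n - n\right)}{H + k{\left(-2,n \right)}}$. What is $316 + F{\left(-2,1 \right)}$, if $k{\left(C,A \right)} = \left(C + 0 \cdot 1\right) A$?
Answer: $\frac{1263}{4} \approx 315.75$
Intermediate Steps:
$k{\left(C,A \right)} = A C$ ($k{\left(C,A \right)} = \left(C + 0\right) A = C A = A C$)
$F{\left(H,n \right)} = \frac{n}{H - 2 n}$ ($F{\left(H,n \right)} = \frac{n + \left(n - n\right)}{H + n \left(-2\right)} = \frac{n + 0}{H - 2 n} = \frac{n}{H - 2 n}$)
$316 + F{\left(-2,1 \right)} = 316 + 1 \frac{1}{-2 - 2} = 316 + 1 \frac{1}{-4} = 316 + 1 \left(- \frac{1}{4}\right) = 316 - \frac{1}{4} = \frac{1263}{4}$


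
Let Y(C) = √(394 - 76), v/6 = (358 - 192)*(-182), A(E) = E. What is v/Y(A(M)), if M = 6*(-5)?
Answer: -30212*√318/53 ≈ -10165.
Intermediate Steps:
M = -30
v = -181272 (v = 6*((358 - 192)*(-182)) = 6*(166*(-182)) = 6*(-30212) = -181272)
Y(C) = √318
v/Y(A(M)) = -181272*√318/318 = -30212*√318/53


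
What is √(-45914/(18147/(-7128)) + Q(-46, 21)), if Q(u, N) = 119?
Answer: √664249733255/6049 ≈ 134.74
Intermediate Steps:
√(-45914/(18147/(-7128)) + Q(-46, 21)) = √(-45914/(18147/(-7128)) + 119) = √(-45914/(18147*(-1/7128)) + 119) = √(-45914/(-6049/2376) + 119) = √(-45914*(-2376/6049) + 119) = √(109091664/6049 + 119) = √(109811495/6049) = √664249733255/6049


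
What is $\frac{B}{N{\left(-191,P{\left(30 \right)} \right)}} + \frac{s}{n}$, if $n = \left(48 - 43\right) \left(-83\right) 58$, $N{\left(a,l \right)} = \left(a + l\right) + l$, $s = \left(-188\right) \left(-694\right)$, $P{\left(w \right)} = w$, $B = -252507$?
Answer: $\frac{3030375829}{1576585} \approx 1922.1$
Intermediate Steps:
$s = 130472$
$N{\left(a,l \right)} = a + 2 l$
$n = -24070$ ($n = 5 \left(-83\right) 58 = \left(-415\right) 58 = -24070$)
$\frac{B}{N{\left(-191,P{\left(30 \right)} \right)}} + \frac{s}{n} = - \frac{252507}{-191 + 2 \cdot 30} + \frac{130472}{-24070} = - \frac{252507}{-191 + 60} + 130472 \left(- \frac{1}{24070}\right) = - \frac{252507}{-131} - \frac{65236}{12035} = \left(-252507\right) \left(- \frac{1}{131}\right) - \frac{65236}{12035} = \frac{252507}{131} - \frac{65236}{12035} = \frac{3030375829}{1576585}$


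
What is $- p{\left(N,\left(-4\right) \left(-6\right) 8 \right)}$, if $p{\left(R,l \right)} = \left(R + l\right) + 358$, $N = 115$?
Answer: $-665$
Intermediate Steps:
$p{\left(R,l \right)} = 358 + R + l$
$- p{\left(N,\left(-4\right) \left(-6\right) 8 \right)} = - (358 + 115 + \left(-4\right) \left(-6\right) 8) = - (358 + 115 + 24 \cdot 8) = - (358 + 115 + 192) = \left(-1\right) 665 = -665$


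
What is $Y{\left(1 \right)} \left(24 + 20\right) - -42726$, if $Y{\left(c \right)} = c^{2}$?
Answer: $42770$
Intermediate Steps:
$Y{\left(1 \right)} \left(24 + 20\right) - -42726 = 1^{2} \left(24 + 20\right) - -42726 = 1 \cdot 44 + 42726 = 44 + 42726 = 42770$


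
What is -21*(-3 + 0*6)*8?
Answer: 504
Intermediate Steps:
-21*(-3 + 0*6)*8 = -21*(-3 + 0)*8 = -(-63)*8 = -21*(-24) = 504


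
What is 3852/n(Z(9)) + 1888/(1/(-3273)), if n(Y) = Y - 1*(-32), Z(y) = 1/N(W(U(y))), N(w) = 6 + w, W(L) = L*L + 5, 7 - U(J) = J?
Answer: -2972245164/481 ≈ -6.1793e+6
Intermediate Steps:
U(J) = 7 - J
W(L) = 5 + L**2 (W(L) = L**2 + 5 = 5 + L**2)
Z(y) = 1/(11 + (7 - y)**2) (Z(y) = 1/(6 + (5 + (7 - y)**2)) = 1/(11 + (7 - y)**2))
n(Y) = 32 + Y (n(Y) = Y + 32 = 32 + Y)
3852/n(Z(9)) + 1888/(1/(-3273)) = 3852/(32 + 1/(11 + (-7 + 9)**2)) + 1888/(1/(-3273)) = 3852/(32 + 1/(11 + 2**2)) + 1888/(-1/3273) = 3852/(32 + 1/(11 + 4)) + 1888*(-3273) = 3852/(32 + 1/15) - 6179424 = 3852/(481/15) - 6179424 = 3852*(15/481) - 6179424 = 57780/481 - 6179424 = -2972245164/481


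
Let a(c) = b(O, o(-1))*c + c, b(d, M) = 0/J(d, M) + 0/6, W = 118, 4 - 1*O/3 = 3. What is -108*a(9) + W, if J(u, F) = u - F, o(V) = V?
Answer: -854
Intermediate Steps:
O = 3 (O = 12 - 3*3 = 12 - 9 = 3)
b(d, M) = 0 (b(d, M) = 0/(d - M) + 0/6 = 0 + 0*(1/6) = 0 + 0 = 0)
a(c) = c (a(c) = 0*c + c = 0 + c = c)
-108*a(9) + W = -108*9 + 118 = -972 + 118 = -854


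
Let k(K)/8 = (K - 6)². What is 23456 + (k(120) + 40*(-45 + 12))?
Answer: 126104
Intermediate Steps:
k(K) = 8*(-6 + K)² (k(K) = 8*(K - 6)² = 8*(-6 + K)²)
23456 + (k(120) + 40*(-45 + 12)) = 23456 + (8*(-6 + 120)² + 40*(-45 + 12)) = 23456 + (8*114² + 40*(-33)) = 23456 + (8*12996 - 1320) = 23456 + (103968 - 1320) = 23456 + 102648 = 126104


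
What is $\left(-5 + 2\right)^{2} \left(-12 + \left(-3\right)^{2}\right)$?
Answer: $-27$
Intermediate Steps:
$\left(-5 + 2\right)^{2} \left(-12 + \left(-3\right)^{2}\right) = \left(-3\right)^{2} \left(-12 + 9\right) = 9 \left(-3\right) = -27$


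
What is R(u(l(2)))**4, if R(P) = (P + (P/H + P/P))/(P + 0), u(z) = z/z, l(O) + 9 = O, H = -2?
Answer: 81/16 ≈ 5.0625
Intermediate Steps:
l(O) = -9 + O
u(z) = 1
R(P) = (1 + P/2)/P (R(P) = (P + (P/(-2) + P/P))/(P + 0) = (P + (P*(-1/2) + 1))/P = (P + (-P/2 + 1))/P = (P + (1 - P/2))/P = (1 + P/2)/P)
R(u(l(2)))**4 = ((1/2)*(2 + 1)/1)**4 = ((1/2)*1*3)**4 = (3/2)**4 = 81/16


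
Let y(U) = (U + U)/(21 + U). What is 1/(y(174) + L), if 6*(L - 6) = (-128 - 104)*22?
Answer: -195/164362 ≈ -0.0011864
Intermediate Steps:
y(U) = 2*U/(21 + U) (y(U) = (2*U)/(21 + U) = 2*U/(21 + U))
L = -2534/3 (L = 6 + ((-128 - 104)*22)/6 = 6 + (-232*22)/6 = 6 + (1/6)*(-5104) = 6 - 2552/3 = -2534/3 ≈ -844.67)
1/(y(174) + L) = 1/(2*174/(21 + 174) - 2534/3) = 1/(2*174/195 - 2534/3) = 1/(2*174*(1/195) - 2534/3) = 1/(116/65 - 2534/3) = 1/(-164362/195) = -195/164362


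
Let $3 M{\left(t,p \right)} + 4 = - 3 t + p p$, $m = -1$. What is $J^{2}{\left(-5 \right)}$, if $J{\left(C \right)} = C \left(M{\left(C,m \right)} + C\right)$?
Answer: $25$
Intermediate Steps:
$M{\left(t,p \right)} = - \frac{4}{3} - t + \frac{p^{2}}{3}$ ($M{\left(t,p \right)} = - \frac{4}{3} + \frac{- 3 t + p p}{3} = - \frac{4}{3} + \frac{- 3 t + p^{2}}{3} = - \frac{4}{3} + \frac{p^{2} - 3 t}{3} = - \frac{4}{3} + \left(- t + \frac{p^{2}}{3}\right) = - \frac{4}{3} - t + \frac{p^{2}}{3}$)
$J{\left(C \right)} = - C$ ($J{\left(C \right)} = C \left(\left(- \frac{4}{3} - C + \frac{\left(-1\right)^{2}}{3}\right) + C\right) = C \left(\left(- \frac{4}{3} - C + \frac{1}{3} \cdot 1\right) + C\right) = C \left(\left(- \frac{4}{3} - C + \frac{1}{3}\right) + C\right) = C \left(\left(-1 - C\right) + C\right) = C \left(-1\right) = - C$)
$J^{2}{\left(-5 \right)} = \left(\left(-1\right) \left(-5\right)\right)^{2} = 5^{2} = 25$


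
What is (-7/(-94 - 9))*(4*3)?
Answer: 84/103 ≈ 0.81553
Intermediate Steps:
(-7/(-94 - 9))*(4*3) = (-7/(-103))*12 = -1/103*(-7)*12 = (7/103)*12 = 84/103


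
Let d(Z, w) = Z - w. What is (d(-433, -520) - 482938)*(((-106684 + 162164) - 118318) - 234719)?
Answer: 143675695007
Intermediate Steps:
(d(-433, -520) - 482938)*(((-106684 + 162164) - 118318) - 234719) = ((-433 - 1*(-520)) - 482938)*(((-106684 + 162164) - 118318) - 234719) = ((-433 + 520) - 482938)*((55480 - 118318) - 234719) = (87 - 482938)*(-62838 - 234719) = -482851*(-297557) = 143675695007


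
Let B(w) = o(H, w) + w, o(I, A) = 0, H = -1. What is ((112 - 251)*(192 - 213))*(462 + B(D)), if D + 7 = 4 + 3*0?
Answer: 1339821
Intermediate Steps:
D = -3 (D = -7 + (4 + 3*0) = -7 + (4 + 0) = -7 + 4 = -3)
B(w) = w (B(w) = 0 + w = w)
((112 - 251)*(192 - 213))*(462 + B(D)) = ((112 - 251)*(192 - 213))*(462 - 3) = -139*(-21)*459 = 2919*459 = 1339821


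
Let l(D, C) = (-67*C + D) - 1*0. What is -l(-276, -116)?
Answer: -7496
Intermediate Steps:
l(D, C) = D - 67*C (l(D, C) = (D - 67*C) + 0 = D - 67*C)
-l(-276, -116) = -(-276 - 67*(-116)) = -(-276 + 7772) = -1*7496 = -7496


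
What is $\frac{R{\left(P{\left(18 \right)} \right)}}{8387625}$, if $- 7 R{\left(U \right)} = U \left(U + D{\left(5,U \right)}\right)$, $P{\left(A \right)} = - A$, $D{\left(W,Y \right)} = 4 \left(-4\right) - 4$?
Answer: $- \frac{228}{19571125} \approx -1.165 \cdot 10^{-5}$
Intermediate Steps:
$D{\left(W,Y \right)} = -20$ ($D{\left(W,Y \right)} = -16 - 4 = -20$)
$R{\left(U \right)} = - \frac{U \left(-20 + U\right)}{7}$ ($R{\left(U \right)} = - \frac{U \left(U - 20\right)}{7} = - \frac{U \left(-20 + U\right)}{7}$)
$\frac{R{\left(P{\left(18 \right)} \right)}}{8387625} = \frac{\frac{1}{7} \left(\left(-1\right) 18\right) \left(20 - \left(-1\right) 18\right)}{8387625} = \frac{1}{7} \left(-18\right) \left(20 - -18\right) \frac{1}{8387625} = \frac{1}{7} \left(-18\right) \left(20 + 18\right) \frac{1}{8387625} = \frac{1}{7} \left(-18\right) 38 \cdot \frac{1}{8387625} = \left(- \frac{684}{7}\right) \frac{1}{8387625} = - \frac{228}{19571125}$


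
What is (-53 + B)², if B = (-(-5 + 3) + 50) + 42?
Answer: 1681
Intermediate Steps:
B = 94 (B = (-1*(-2) + 50) + 42 = (2 + 50) + 42 = 52 + 42 = 94)
(-53 + B)² = (-53 + 94)² = 41² = 1681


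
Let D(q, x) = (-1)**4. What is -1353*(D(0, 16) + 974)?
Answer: -1319175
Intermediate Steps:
D(q, x) = 1
-1353*(D(0, 16) + 974) = -1353*(1 + 974) = -1353*975 = -1*1319175 = -1319175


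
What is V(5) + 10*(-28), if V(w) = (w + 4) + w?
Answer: -266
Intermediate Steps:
V(w) = 4 + 2*w (V(w) = (4 + w) + w = 4 + 2*w)
V(5) + 10*(-28) = (4 + 2*5) + 10*(-28) = (4 + 10) - 280 = 14 - 280 = -266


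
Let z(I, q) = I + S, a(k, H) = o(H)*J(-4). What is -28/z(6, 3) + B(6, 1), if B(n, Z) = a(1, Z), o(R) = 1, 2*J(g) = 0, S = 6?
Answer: -7/3 ≈ -2.3333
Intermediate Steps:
J(g) = 0 (J(g) = (½)*0 = 0)
a(k, H) = 0 (a(k, H) = 1*0 = 0)
B(n, Z) = 0
z(I, q) = 6 + I (z(I, q) = I + 6 = 6 + I)
-28/z(6, 3) + B(6, 1) = -28/(6 + 6) + 0 = -28/12 + 0 = -28*1/12 + 0 = -7/3 + 0 = -7/3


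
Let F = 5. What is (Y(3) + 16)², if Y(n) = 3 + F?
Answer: 576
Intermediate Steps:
Y(n) = 8 (Y(n) = 3 + 5 = 8)
(Y(3) + 16)² = (8 + 16)² = 24² = 576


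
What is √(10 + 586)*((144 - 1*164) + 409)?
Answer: 778*√149 ≈ 9496.7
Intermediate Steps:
√(10 + 586)*((144 - 1*164) + 409) = √596*((144 - 164) + 409) = (2*√149)*(-20 + 409) = (2*√149)*389 = 778*√149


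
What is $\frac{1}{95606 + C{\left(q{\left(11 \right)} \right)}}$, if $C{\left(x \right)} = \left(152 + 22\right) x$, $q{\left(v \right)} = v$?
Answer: $\frac{1}{97520} \approx 1.0254 \cdot 10^{-5}$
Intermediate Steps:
$C{\left(x \right)} = 174 x$
$\frac{1}{95606 + C{\left(q{\left(11 \right)} \right)}} = \frac{1}{95606 + 174 \cdot 11} = \frac{1}{95606 + 1914} = \frac{1}{97520}$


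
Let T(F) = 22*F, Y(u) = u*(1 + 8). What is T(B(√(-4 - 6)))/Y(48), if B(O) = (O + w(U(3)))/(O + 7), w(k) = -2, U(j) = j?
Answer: -11/3186 + 11*I*√10/1416 ≈ -0.0034526 + 0.024566*I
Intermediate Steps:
Y(u) = 9*u (Y(u) = u*9 = 9*u)
B(O) = (-2 + O)/(7 + O) (B(O) = (O - 2)/(O + 7) = (-2 + O)/(7 + O))
T(B(√(-4 - 6)))/Y(48) = (22*((-2 + √(-4 - 6))/(7 + √(-4 - 6))))/((9*48)) = (22*((-2 + √(-10))/(7 + √(-10))))/432 = (22*((-2 + I*√10)/(7 + I*√10)))*(1/432) = (22*(-2 + I*√10)/(7 + I*√10))*(1/432) = 11*(-2 + I*√10)/(216*(7 + I*√10))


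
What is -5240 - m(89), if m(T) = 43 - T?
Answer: -5194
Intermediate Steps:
-5240 - m(89) = -5240 - (43 - 1*89) = -5240 - (43 - 89) = -5240 - 1*(-46) = -5240 + 46 = -5194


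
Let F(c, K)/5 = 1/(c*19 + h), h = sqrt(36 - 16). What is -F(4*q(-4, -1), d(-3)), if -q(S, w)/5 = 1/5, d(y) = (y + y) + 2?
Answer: 95/1439 + 5*sqrt(5)/2878 ≈ 0.069903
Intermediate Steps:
d(y) = 2 + 2*y (d(y) = 2*y + 2 = 2 + 2*y)
q(S, w) = -1 (q(S, w) = -5/5 = -5*1/5 = -1)
h = 2*sqrt(5) (h = sqrt(20) = 2*sqrt(5) ≈ 4.4721)
F(c, K) = 5/(2*sqrt(5) + 19*c) (F(c, K) = 5/(c*19 + 2*sqrt(5)) = 5/(19*c + 2*sqrt(5)) = 5/(2*sqrt(5) + 19*c))
-F(4*q(-4, -1), d(-3)) = -5/(2*sqrt(5) + 19*(4*(-1))) = -5/(2*sqrt(5) + 19*(-4)) = -5/(2*sqrt(5) - 76) = -5/(-76 + 2*sqrt(5))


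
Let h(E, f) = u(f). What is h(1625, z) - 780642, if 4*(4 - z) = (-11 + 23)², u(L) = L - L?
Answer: -780642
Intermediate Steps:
u(L) = 0
z = -32 (z = 4 - (-11 + 23)²/4 = 4 - ¼*12² = 4 - ¼*144 = 4 - 36 = -32)
h(E, f) = 0
h(1625, z) - 780642 = 0 - 780642 = -780642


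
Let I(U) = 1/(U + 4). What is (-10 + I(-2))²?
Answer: 361/4 ≈ 90.250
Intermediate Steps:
I(U) = 1/(4 + U)
(-10 + I(-2))² = (-10 + 1/(4 - 2))² = (-10 + 1/2)² = (-10 + ½)² = (-19/2)² = 361/4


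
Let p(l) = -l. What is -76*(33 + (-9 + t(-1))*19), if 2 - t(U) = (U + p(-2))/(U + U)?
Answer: 6878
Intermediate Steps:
t(U) = 2 - (2 + U)/(2*U) (t(U) = 2 - (U - 1*(-2))/(U + U) = 2 - (U + 2)/(2*U) = 2 - (2 + U)*1/(2*U) = 2 - (2 + U)/(2*U))
-76*(33 + (-9 + t(-1))*19) = -76*(33 + (-9 + (3/2 - 1/(-1)))*19) = -76*(33 + (-9 + (3/2 - 1*(-1)))*19) = -76*(33 + (-9 + (3/2 + 1))*19) = -76*(33 + (-9 + 5/2)*19) = -76*(33 - 13/2*19) = -76*(33 - 247/2) = -76*(-181/2) = 6878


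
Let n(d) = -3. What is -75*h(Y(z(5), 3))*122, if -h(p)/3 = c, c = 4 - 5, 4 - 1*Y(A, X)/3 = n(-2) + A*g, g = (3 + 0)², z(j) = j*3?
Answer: -27450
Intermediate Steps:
z(j) = 3*j
g = 9 (g = 3² = 9)
Y(A, X) = 21 - 27*A (Y(A, X) = 12 - 3*(-3 + A*9) = 12 - 3*(-3 + 9*A) = 12 + (9 - 27*A) = 21 - 27*A)
c = -1
h(p) = 3 (h(p) = -3*(-1) = 3)
-75*h(Y(z(5), 3))*122 = -75*3*122 = -225*122 = -27450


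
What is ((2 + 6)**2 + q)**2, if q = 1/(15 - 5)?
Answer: 410881/100 ≈ 4108.8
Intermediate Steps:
q = 1/10 ≈ 0.10000
((2 + 6)**2 + q)**2 = ((2 + 6)**2 + 1/10)**2 = (8**2 + 1/10)**2 = (64 + 1/10)**2 = (641/10)**2 = 410881/100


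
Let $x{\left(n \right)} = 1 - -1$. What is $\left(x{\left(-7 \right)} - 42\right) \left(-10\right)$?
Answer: $400$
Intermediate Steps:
$x{\left(n \right)} = 2$ ($x{\left(n \right)} = 1 + 1 = 2$)
$\left(x{\left(-7 \right)} - 42\right) \left(-10\right) = \left(2 - 42\right) \left(-10\right) = \left(-40\right) \left(-10\right) = 400$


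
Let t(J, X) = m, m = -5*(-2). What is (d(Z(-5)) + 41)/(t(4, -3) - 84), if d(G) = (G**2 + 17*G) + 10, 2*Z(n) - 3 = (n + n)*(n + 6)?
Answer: -15/296 ≈ -0.050676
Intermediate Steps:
Z(n) = 3/2 + n*(6 + n) (Z(n) = 3/2 + ((n + n)*(n + 6))/2 = 3/2 + ((2*n)*(6 + n))/2 = 3/2 + (2*n*(6 + n))/2 = 3/2 + n*(6 + n))
m = 10
t(J, X) = 10
d(G) = 10 + G**2 + 17*G
(d(Z(-5)) + 41)/(t(4, -3) - 84) = ((10 + (3/2 + (-5)**2 + 6*(-5))**2 + 17*(3/2 + (-5)**2 + 6*(-5))) + 41)/(10 - 84) = ((10 + (3/2 + 25 - 30)**2 + 17*(3/2 + 25 - 30)) + 41)/(-74) = ((10 + (-7/2)**2 + 17*(-7/2)) + 41)*(-1/74) = ((10 + 49/4 - 119/2) + 41)*(-1/74) = (-149/4 + 41)*(-1/74) = (15/4)*(-1/74) = -15/296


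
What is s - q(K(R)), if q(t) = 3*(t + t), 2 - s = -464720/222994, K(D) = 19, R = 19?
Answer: -12255304/111497 ≈ -109.92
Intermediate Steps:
s = 455354/111497 (s = 2 - (-464720)/222994 = 2 - 1*(-232360/111497) = 2 + 232360/111497 = 455354/111497 ≈ 4.0840)
q(t) = 6*t (q(t) = 3*(2*t) = 6*t)
s - q(K(R)) = 455354/111497 - 6*19 = 455354/111497 - 1*114 = 455354/111497 - 114 = -12255304/111497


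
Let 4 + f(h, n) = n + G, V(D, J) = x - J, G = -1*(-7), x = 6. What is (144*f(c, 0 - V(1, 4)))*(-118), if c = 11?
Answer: -16992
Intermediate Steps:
G = 7
V(D, J) = 6 - J
f(h, n) = 3 + n (f(h, n) = -4 + (n + 7) = -4 + (7 + n) = 3 + n)
(144*f(c, 0 - V(1, 4)))*(-118) = (144*(3 + (0 - (6 - 1*4))))*(-118) = (144*(3 + (0 - (6 - 4))))*(-118) = (144*(3 + (0 - 1*2)))*(-118) = (144*(3 + (0 - 2)))*(-118) = (144*(3 - 2))*(-118) = (144*1)*(-118) = 144*(-118) = -16992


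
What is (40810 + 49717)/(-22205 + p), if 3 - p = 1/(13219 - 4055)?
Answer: -829589428/203459129 ≈ -4.0774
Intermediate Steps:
p = 27491/9164 (p = 3 - 1/(13219 - 4055) = 3 - 1/9164 = 27491/9164 ≈ 2.9999)
(40810 + 49717)/(-22205 + p) = (40810 + 49717)/(-22205 + 27491/9164) = 90527/(-203459129/9164) = 90527*(-9164/203459129) = -829589428/203459129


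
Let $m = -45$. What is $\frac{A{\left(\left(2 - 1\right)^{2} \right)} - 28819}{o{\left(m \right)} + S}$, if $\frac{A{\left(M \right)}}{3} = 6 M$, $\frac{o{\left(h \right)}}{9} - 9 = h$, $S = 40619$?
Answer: $- \frac{28801}{40295} \approx -0.71475$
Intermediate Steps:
$o{\left(h \right)} = 81 + 9 h$
$A{\left(M \right)} = 18 M$ ($A{\left(M \right)} = 3 \cdot 6 M = 18 M$)
$\frac{A{\left(\left(2 - 1\right)^{2} \right)} - 28819}{o{\left(m \right)} + S} = \frac{18 \left(2 - 1\right)^{2} - 28819}{\left(81 + 9 \left(-45\right)\right) + 40619} = \frac{18 \cdot 1^{2} - 28819}{\left(81 - 405\right) + 40619} = \frac{18 \cdot 1 - 28819}{-324 + 40619} = \frac{18 - 28819}{40295} = \left(-28801\right) \frac{1}{40295} = - \frac{28801}{40295}$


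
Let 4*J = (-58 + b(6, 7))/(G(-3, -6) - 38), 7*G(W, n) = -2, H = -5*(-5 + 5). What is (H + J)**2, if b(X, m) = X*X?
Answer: 5929/287296 ≈ 0.020637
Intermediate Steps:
H = 0 (H = -5*0 = 0)
G(W, n) = -2/7 (G(W, n) = (1/7)*(-2) = -2/7)
b(X, m) = X**2
J = 77/536 (J = ((-58 + 6**2)/(-2/7 - 38))/4 = ((-58 + 36)/(-268/7))/4 = (-22*(-7/268))/4 = (1/4)*(77/134) = 77/536 ≈ 0.14366)
(H + J)**2 = (0 + 77/536)**2 = (77/536)**2 = 5929/287296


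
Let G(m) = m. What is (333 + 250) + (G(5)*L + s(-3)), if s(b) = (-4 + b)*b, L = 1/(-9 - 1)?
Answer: 1207/2 ≈ 603.50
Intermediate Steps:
L = -1/10 (L = 1/(-10) = -1/10 ≈ -0.10000)
s(b) = b*(-4 + b)
(333 + 250) + (G(5)*L + s(-3)) = (333 + 250) + (5*(-1/10) - 3*(-4 - 3)) = 583 + (-1/2 - 3*(-7)) = 583 + (-1/2 + 21) = 583 + 41/2 = 1207/2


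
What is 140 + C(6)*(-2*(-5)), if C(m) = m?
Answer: 200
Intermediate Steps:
140 + C(6)*(-2*(-5)) = 140 + 6*(-2*(-5)) = 140 + 6*10 = 140 + 60 = 200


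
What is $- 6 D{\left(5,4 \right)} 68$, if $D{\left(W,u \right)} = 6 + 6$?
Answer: $-4896$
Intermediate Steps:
$D{\left(W,u \right)} = 12$
$- 6 D{\left(5,4 \right)} 68 = \left(-6\right) 12 \cdot 68 = \left(-72\right) 68 = -4896$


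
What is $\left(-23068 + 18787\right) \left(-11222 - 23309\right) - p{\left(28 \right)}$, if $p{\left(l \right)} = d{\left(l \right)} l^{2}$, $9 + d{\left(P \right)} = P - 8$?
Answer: $147818587$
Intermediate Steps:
$d{\left(P \right)} = -17 + P$ ($d{\left(P \right)} = -9 + \left(P - 8\right) = -9 + \left(-8 + P\right) = -17 + P$)
$p{\left(l \right)} = l^{2} \left(-17 + l\right)$ ($p{\left(l \right)} = \left(-17 + l\right) l^{2} = l^{2} \left(-17 + l\right)$)
$\left(-23068 + 18787\right) \left(-11222 - 23309\right) - p{\left(28 \right)} = \left(-23068 + 18787\right) \left(-11222 - 23309\right) - 28^{2} \left(-17 + 28\right) = \left(-4281\right) \left(-34531\right) - 784 \cdot 11 = 147827211 - 8624 = 147818587$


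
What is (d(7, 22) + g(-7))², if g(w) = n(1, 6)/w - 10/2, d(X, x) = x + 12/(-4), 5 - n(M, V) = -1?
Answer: 8464/49 ≈ 172.73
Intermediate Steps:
n(M, V) = 6 (n(M, V) = 5 - 1*(-1) = 5 + 1 = 6)
d(X, x) = -3 + x (d(X, x) = x + 12*(-¼) = x - 3 = -3 + x)
g(w) = -5 + 6/w (g(w) = 6/w - 10/2 = 6/w - 10*½ = 6/w - 5 = -5 + 6/w)
(d(7, 22) + g(-7))² = ((-3 + 22) + (-5 + 6/(-7)))² = (19 + (-5 + 6*(-⅐)))² = (19 + (-5 - 6/7))² = (19 - 41/7)² = (92/7)² = 8464/49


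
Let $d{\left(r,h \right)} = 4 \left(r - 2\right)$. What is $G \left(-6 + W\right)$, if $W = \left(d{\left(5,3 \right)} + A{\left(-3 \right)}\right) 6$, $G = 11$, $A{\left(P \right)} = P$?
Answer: $528$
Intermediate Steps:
$d{\left(r,h \right)} = -8 + 4 r$ ($d{\left(r,h \right)} = 4 \left(-2 + r\right) = -8 + 4 r$)
$W = 54$ ($W = \left(\left(-8 + 4 \cdot 5\right) - 3\right) 6 = \left(\left(-8 + 20\right) - 3\right) 6 = \left(12 - 3\right) 6 = 9 \cdot 6 = 54$)
$G \left(-6 + W\right) = 11 \left(-6 + 54\right) = 11 \cdot 48 = 528$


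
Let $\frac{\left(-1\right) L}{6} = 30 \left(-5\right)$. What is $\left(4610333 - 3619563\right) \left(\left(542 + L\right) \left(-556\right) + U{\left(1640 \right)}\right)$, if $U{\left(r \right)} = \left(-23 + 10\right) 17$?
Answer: $-794570789210$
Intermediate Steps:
$L = 900$ ($L = - 6 \cdot 30 \left(-5\right) = \left(-6\right) \left(-150\right) = 900$)
$U{\left(r \right)} = -221$ ($U{\left(r \right)} = \left(-13\right) 17 = -221$)
$\left(4610333 - 3619563\right) \left(\left(542 + L\right) \left(-556\right) + U{\left(1640 \right)}\right) = \left(4610333 - 3619563\right) \left(\left(542 + 900\right) \left(-556\right) - 221\right) = 990770 \left(1442 \left(-556\right) - 221\right) = 990770 \left(-801752 - 221\right) = 990770 \left(-801973\right) = -794570789210$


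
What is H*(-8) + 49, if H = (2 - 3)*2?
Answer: 65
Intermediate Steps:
H = -2 (H = -1*2 = -2)
H*(-8) + 49 = -2*(-8) + 49 = 16 + 49 = 65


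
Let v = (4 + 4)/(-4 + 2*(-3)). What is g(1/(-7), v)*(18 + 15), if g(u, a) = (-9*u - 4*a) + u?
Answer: 5016/35 ≈ 143.31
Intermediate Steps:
v = -4/5 (v = 8/(-4 - 6) = 8/(-10) = 8*(-1/10) = -4/5 ≈ -0.80000)
g(u, a) = -8*u - 4*a
g(1/(-7), v)*(18 + 15) = (-8/(-7) - 4*(-4/5))*(18 + 15) = (-8*(-1/7) + 16/5)*33 = (8/7 + 16/5)*33 = (152/35)*33 = 5016/35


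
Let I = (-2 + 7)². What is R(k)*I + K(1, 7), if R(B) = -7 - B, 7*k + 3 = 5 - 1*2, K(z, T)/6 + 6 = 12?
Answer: -139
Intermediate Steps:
K(z, T) = 36 (K(z, T) = -36 + 6*12 = -36 + 72 = 36)
k = 0 (k = -3/7 + (5 - 1*2)/7 = -3/7 + (5 - 2)/7 = -3/7 + (⅐)*3 = -3/7 + 3/7 = 0)
I = 25 (I = 5² = 25)
R(k)*I + K(1, 7) = (-7 - 1*0)*25 + 36 = (-7 + 0)*25 + 36 = -7*25 + 36 = -175 + 36 = -139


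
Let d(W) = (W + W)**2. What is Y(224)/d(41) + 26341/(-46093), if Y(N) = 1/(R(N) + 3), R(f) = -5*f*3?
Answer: -594581425681/1040432767524 ≈ -0.57148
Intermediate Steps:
d(W) = 4*W**2 (d(W) = (2*W)**2 = 4*W**2)
R(f) = -15*f
Y(N) = 1/(3 - 15*N) (Y(N) = 1/(-15*N + 3) = 1/(3 - 15*N))
Y(224)/d(41) + 26341/(-46093) = (-1/(-3 + 15*224))/((4*41**2)) + 26341/(-46093) = (-1/(-3 + 3360))/((4*1681)) + 26341*(-1/46093) = -1/3357/6724 - 26341/46093 = -1*1/3357*(1/6724) - 26341/46093 = -1/3357*1/6724 - 26341/46093 = -1/22572468 - 26341/46093 = -594581425681/1040432767524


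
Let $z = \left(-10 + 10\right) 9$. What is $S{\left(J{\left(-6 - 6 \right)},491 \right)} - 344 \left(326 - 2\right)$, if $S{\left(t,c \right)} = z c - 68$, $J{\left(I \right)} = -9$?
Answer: $-111524$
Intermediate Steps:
$z = 0$ ($z = 0 \cdot 9 = 0$)
$S{\left(t,c \right)} = -68$ ($S{\left(t,c \right)} = 0 c - 68 = 0 - 68 = -68$)
$S{\left(J{\left(-6 - 6 \right)},491 \right)} - 344 \left(326 - 2\right) = -68 - 344 \left(326 - 2\right) = -68 - 344 \cdot 324 = -68 - 111456 = -111524$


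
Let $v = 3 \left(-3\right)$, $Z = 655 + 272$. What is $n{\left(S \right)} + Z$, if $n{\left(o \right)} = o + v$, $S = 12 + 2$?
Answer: $932$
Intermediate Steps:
$Z = 927$
$S = 14$
$v = -9$
$n{\left(o \right)} = -9 + o$ ($n{\left(o \right)} = o - 9 = -9 + o$)
$n{\left(S \right)} + Z = \left(-9 + 14\right) + 927 = 5 + 927 = 932$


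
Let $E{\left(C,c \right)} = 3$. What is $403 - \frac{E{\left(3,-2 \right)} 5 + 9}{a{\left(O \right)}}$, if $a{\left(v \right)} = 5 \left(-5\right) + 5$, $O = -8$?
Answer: $\frac{2021}{5} \approx 404.2$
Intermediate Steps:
$a{\left(v \right)} = -20$ ($a{\left(v \right)} = -25 + 5 = -20$)
$403 - \frac{E{\left(3,-2 \right)} 5 + 9}{a{\left(O \right)}} = 403 - \frac{3 \cdot 5 + 9}{-20} = 403 - \left(15 + 9\right) \left(- \frac{1}{20}\right) = 403 - 24 \left(- \frac{1}{20}\right) = 403 - - \frac{6}{5} = 403 + \frac{6}{5} = \frac{2021}{5}$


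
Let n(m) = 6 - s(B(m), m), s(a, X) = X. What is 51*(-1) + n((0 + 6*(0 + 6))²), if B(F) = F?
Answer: -1341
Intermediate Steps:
n(m) = 6 - m
51*(-1) + n((0 + 6*(0 + 6))²) = 51*(-1) + (6 - (0 + 6*(0 + 6))²) = -51 + (6 - (0 + 6*6)²) = -51 + (6 - (0 + 36)²) = -51 + (6 - 1*36²) = -51 + (6 - 1*1296) = -51 + (6 - 1296) = -51 - 1290 = -1341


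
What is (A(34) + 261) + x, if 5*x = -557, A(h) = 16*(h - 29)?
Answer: 1148/5 ≈ 229.60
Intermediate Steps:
A(h) = -464 + 16*h (A(h) = 16*(-29 + h) = -464 + 16*h)
x = -557/5 (x = (1/5)*(-557) = -557/5 ≈ -111.40)
(A(34) + 261) + x = ((-464 + 16*34) + 261) - 557/5 = ((-464 + 544) + 261) - 557/5 = (80 + 261) - 557/5 = 341 - 557/5 = 1148/5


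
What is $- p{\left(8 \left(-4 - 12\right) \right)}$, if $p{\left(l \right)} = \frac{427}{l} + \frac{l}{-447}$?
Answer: $\frac{174485}{57216} \approx 3.0496$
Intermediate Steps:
$p{\left(l \right)} = \frac{427}{l} - \frac{l}{447}$ ($p{\left(l \right)} = \frac{427}{l} + l \left(- \frac{1}{447}\right) = \frac{427}{l} - \frac{l}{447}$)
$- p{\left(8 \left(-4 - 12\right) \right)} = - (\frac{427}{8 \left(-4 - 12\right)} - \frac{8 \left(-4 - 12\right)}{447}) = - (\frac{427}{8 \left(-16\right)} - \frac{8 \left(-16\right)}{447}) = - (\frac{427}{-128} - - \frac{128}{447}) = - (427 \left(- \frac{1}{128}\right) + \frac{128}{447}) = - (- \frac{427}{128} + \frac{128}{447}) = \left(-1\right) \left(- \frac{174485}{57216}\right) = \frac{174485}{57216}$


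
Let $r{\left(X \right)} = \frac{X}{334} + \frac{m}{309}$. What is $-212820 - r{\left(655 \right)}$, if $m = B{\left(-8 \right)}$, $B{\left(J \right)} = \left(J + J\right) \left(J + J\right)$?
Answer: $- \frac{21964588819}{103206} \approx -2.1282 \cdot 10^{5}$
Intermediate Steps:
$B{\left(J \right)} = 4 J^{2}$ ($B{\left(J \right)} = 2 J 2 J = 4 J^{2}$)
$m = 256$ ($m = 4 \left(-8\right)^{2} = 4 \cdot 64 = 256$)
$r{\left(X \right)} = \frac{256}{309} + \frac{X}{334}$ ($r{\left(X \right)} = \frac{X}{334} + \frac{256}{309} = \frac{256}{309} + \frac{X}{334}$)
$-212820 - r{\left(655 \right)} = -212820 - \left(\frac{256}{309} + \frac{1}{334} \cdot 655\right) = -212820 - \left(\frac{256}{309} + \frac{655}{334}\right) = -212820 - \frac{287899}{103206} = - \frac{21964588819}{103206}$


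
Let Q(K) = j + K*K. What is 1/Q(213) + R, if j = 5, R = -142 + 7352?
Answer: 327146541/45374 ≈ 7210.0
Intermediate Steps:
R = 7210
Q(K) = 5 + K² (Q(K) = 5 + K*K = 5 + K²)
1/Q(213) + R = 1/(5 + 213²) + 7210 = 1/(5 + 45369) + 7210 = 1/45374 + 7210 = 327146541/45374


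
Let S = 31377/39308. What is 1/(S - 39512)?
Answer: -39308/1553106319 ≈ -2.5309e-5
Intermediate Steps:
S = 31377/39308 (S = 31377*(1/39308) = 31377/39308 ≈ 0.79823)
1/(S - 39512) = 1/(31377/39308 - 39512) = 1/(-1553106319/39308) = -39308/1553106319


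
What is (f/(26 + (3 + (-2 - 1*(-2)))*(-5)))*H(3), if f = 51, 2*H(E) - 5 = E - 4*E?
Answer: -102/11 ≈ -9.2727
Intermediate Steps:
H(E) = 5/2 - 3*E/2 (H(E) = 5/2 + (E - 4*E)/2 = 5/2 + (-3*E)/2 = 5/2 - 3*E/2)
(f/(26 + (3 + (-2 - 1*(-2)))*(-5)))*H(3) = (51/(26 + (3 + (-2 - 1*(-2)))*(-5)))*(5/2 - 3/2*3) = (51/(26 + (3 + (-2 + 2))*(-5)))*(5/2 - 9/2) = (51/(26 + (3 + 0)*(-5)))*(-2) = (51/(26 + 3*(-5)))*(-2) = (51/(26 - 15))*(-2) = (51/11)*(-2) = -102/11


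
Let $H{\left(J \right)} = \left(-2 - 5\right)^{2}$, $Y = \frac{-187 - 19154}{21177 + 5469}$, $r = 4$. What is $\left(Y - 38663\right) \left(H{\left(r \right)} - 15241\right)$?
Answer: $\frac{2608551573948}{4441} \approx 5.8738 \cdot 10^{8}$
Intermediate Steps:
$Y = - \frac{6447}{8882}$ ($Y = - \frac{19341}{26646} = \left(-19341\right) \frac{1}{26646} = - \frac{6447}{8882} \approx -0.72585$)
$H{\left(J \right)} = 49$ ($H{\left(J \right)} = \left(-7\right)^{2} = 49$)
$\left(Y - 38663\right) \left(H{\left(r \right)} - 15241\right) = \left(- \frac{6447}{8882} - 38663\right) \left(49 - 15241\right) = \left(- \frac{343411213}{8882}\right) \left(-15192\right) = \frac{2608551573948}{4441}$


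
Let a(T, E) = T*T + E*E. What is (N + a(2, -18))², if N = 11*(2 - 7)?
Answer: 74529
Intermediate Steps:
a(T, E) = E² + T² (a(T, E) = T² + E² = E² + T²)
N = -55 (N = 11*(-5) = -55)
(N + a(2, -18))² = (-55 + ((-18)² + 2²))² = (-55 + (324 + 4))² = (-55 + 328)² = 273² = 74529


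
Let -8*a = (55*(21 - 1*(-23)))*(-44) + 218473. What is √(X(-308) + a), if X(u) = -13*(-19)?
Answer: I*√220034/4 ≈ 117.27*I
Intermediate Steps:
a = -111993/8 (a = -((55*(21 - 1*(-23)))*(-44) + 218473)/8 = -((55*(21 + 23))*(-44) + 218473)/8 = -((55*44)*(-44) + 218473)/8 = -(2420*(-44) + 218473)/8 = -(-106480 + 218473)/8 = -⅛*111993 = -111993/8 ≈ -13999.)
X(u) = 247
√(X(-308) + a) = √(247 - 111993/8) = √(-110017/8) = I*√220034/4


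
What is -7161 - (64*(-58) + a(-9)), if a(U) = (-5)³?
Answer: -3324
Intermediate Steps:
a(U) = -125
-7161 - (64*(-58) + a(-9)) = -7161 - (64*(-58) - 125) = -7161 - (-3712 - 125) = -7161 - 1*(-3837) = -7161 + 3837 = -3324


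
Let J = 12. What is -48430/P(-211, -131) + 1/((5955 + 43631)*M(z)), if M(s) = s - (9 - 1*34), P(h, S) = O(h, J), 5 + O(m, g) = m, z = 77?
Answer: 2551540606/11379987 ≈ 224.21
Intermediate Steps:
O(m, g) = -5 + m
P(h, S) = -5 + h
M(s) = 25 + s (M(s) = s - (9 - 34) = s - 1*(-25) = s + 25 = 25 + s)
-48430/P(-211, -131) + 1/((5955 + 43631)*M(z)) = -48430/(-5 - 211) + 1/((5955 + 43631)*(25 + 77)) = -48430/(-216) + 1/(49586*102) = -48430*(-1/216) + (1/49586)*(1/102) = 24215/108 + 1/5057772 = 2551540606/11379987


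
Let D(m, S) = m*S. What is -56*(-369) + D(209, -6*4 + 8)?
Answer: 17320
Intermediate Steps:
D(m, S) = S*m
-56*(-369) + D(209, -6*4 + 8) = -56*(-369) + (-6*4 + 8)*209 = 20664 + (-24 + 8)*209 = 20664 - 16*209 = 20664 - 3344 = 17320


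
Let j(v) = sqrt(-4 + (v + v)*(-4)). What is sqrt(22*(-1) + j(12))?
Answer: sqrt(-22 + 10*I) ≈ 1.0407 + 4.8045*I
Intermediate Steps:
j(v) = sqrt(-4 - 8*v) (j(v) = sqrt(-4 + (2*v)*(-4)) = sqrt(-4 - 8*v))
sqrt(22*(-1) + j(12)) = sqrt(22*(-1) + 2*sqrt(-1 - 2*12)) = sqrt(-22 + 2*sqrt(-1 - 24)) = sqrt(-22 + 2*sqrt(-25)) = sqrt(-22 + 2*(5*I)) = sqrt(-22 + 10*I)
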